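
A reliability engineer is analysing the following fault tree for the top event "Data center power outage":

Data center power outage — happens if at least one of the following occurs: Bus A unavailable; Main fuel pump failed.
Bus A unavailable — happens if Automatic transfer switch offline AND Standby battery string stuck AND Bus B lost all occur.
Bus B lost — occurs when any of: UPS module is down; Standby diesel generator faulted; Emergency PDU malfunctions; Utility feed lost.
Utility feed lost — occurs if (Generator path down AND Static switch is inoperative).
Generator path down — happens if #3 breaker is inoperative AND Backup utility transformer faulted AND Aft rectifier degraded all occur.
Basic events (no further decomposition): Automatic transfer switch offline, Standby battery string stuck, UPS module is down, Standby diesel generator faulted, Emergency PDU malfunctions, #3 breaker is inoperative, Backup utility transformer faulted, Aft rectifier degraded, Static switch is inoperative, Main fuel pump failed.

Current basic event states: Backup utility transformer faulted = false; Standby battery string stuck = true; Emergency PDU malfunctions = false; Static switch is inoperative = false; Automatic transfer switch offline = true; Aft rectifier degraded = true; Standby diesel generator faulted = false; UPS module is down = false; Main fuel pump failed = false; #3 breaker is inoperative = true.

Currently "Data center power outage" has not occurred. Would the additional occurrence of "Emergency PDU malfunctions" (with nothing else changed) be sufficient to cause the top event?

Yes

Counterfactual: set "Emergency PDU malfunctions" to occurred.
Generator path down [AND]: #3 breaker is inoperative=occurs, Backup utility transformer faulted=not, Aft rectifier degraded=occurs → not all inputs occur → does not occur.
Utility feed lost [AND]: Generator path down=not, Static switch is inoperative=not → not all inputs occur → does not occur.
Bus B lost [OR]: UPS module is down=not, Standby diesel generator faulted=not, Emergency PDU malfunctions=occurs, Utility feed lost=not → at least one input occurs → occurs.
Bus A unavailable [AND]: Automatic transfer switch offline=occurs, Standby battery string stuck=occurs, Bus B lost=occurs → all inputs occur → occurs.
Data center power outage [OR]: Bus A unavailable=occurs, Main fuel pump failed=not → at least one input occurs → occurs.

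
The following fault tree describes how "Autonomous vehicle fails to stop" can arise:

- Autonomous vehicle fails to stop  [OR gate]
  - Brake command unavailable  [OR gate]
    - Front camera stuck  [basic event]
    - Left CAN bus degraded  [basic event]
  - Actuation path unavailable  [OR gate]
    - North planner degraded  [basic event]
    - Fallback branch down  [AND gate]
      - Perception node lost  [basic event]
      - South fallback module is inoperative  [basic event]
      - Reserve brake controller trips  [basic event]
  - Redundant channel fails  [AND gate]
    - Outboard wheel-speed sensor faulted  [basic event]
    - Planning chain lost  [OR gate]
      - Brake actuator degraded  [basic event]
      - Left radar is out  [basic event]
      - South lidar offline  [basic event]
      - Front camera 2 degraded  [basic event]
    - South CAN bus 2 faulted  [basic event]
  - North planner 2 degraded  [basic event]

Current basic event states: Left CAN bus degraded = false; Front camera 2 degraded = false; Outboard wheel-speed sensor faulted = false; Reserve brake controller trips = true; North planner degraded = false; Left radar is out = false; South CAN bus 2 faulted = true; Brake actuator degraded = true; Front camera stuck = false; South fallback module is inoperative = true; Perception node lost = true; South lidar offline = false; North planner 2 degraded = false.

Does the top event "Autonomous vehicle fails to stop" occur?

Yes

Brake command unavailable [OR]: Front camera stuck=not, Left CAN bus degraded=not → no input occurs → does not occur.
Fallback branch down [AND]: Perception node lost=occurs, South fallback module is inoperative=occurs, Reserve brake controller trips=occurs → all inputs occur → occurs.
Actuation path unavailable [OR]: North planner degraded=not, Fallback branch down=occurs → at least one input occurs → occurs.
Planning chain lost [OR]: Brake actuator degraded=occurs, Left radar is out=not, South lidar offline=not, Front camera 2 degraded=not → at least one input occurs → occurs.
Redundant channel fails [AND]: Outboard wheel-speed sensor faulted=not, Planning chain lost=occurs, South CAN bus 2 faulted=occurs → not all inputs occur → does not occur.
Autonomous vehicle fails to stop [OR]: Brake command unavailable=not, Actuation path unavailable=occurs, Redundant channel fails=not, North planner 2 degraded=not → at least one input occurs → occurs.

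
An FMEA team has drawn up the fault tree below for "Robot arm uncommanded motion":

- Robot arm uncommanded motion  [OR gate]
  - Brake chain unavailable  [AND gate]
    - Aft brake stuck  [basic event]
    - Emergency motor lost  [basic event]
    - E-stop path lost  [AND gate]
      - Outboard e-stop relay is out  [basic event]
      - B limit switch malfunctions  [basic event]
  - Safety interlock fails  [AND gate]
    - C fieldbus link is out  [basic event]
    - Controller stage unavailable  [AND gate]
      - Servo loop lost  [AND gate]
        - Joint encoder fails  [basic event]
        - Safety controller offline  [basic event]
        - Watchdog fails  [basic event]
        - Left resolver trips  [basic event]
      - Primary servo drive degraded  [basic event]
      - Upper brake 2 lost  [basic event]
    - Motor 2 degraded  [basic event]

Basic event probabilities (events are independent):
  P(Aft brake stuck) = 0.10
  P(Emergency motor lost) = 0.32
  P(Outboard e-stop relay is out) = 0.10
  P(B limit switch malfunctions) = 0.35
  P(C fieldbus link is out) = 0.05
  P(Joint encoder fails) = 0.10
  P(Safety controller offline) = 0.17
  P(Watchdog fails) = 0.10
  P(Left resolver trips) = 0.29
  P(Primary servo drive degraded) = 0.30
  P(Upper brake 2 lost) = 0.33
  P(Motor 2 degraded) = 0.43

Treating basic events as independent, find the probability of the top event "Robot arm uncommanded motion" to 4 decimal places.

0.0011

P(E-stop path lost) [AND] = 0.10 × 0.35 = 0.035000
P(Brake chain unavailable) [AND] = 0.10 × 0.32 × 0.035000 = 0.001120
P(Servo loop lost) [AND] = 0.10 × 0.17 × 0.10 × 0.29 = 0.000493
P(Controller stage unavailable) [AND] = 0.000493 × 0.30 × 0.33 = 0.000049
P(Safety interlock fails) [AND] = 0.05 × 0.000049 × 0.43 = 0.000001
P(Robot arm uncommanded motion) [OR] = 1 − (1−0.001120) × (1−0.000001) = 0.001121
Rounded to 4 decimal places: P(Robot arm uncommanded motion) ≈ 0.0011.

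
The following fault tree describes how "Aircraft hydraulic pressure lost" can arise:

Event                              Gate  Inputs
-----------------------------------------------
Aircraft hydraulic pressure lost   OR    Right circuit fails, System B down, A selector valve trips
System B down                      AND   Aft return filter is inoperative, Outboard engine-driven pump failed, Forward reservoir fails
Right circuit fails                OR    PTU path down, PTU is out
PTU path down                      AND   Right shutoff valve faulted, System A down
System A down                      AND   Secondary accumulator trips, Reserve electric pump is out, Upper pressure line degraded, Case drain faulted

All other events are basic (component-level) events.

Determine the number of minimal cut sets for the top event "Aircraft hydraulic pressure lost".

4

System A down [AND]: one cut set from each child combined → 1 × 1 × 1 × 1 = 1 cut set(s).
PTU path down [AND]: one cut set from each child combined → 1 × 1 = 1 cut set(s).
Right circuit fails [OR]: union of children's cut sets → 2 cut set(s).
System B down [AND]: one cut set from each child combined → 1 × 1 × 1 = 1 cut set(s).
Aircraft hydraulic pressure lost [OR]: union of children's cut sets → 4 cut set(s).
Minimal cut sets: {Case drain faulted, Reserve electric pump is out, Right shutoff valve faulted, Secondary accumulator trips, Upper pressure line degraded}; {PTU is out}; {Aft return filter is inoperative, Forward reservoir fails, Outboard engine-driven pump failed}; {A selector valve trips}.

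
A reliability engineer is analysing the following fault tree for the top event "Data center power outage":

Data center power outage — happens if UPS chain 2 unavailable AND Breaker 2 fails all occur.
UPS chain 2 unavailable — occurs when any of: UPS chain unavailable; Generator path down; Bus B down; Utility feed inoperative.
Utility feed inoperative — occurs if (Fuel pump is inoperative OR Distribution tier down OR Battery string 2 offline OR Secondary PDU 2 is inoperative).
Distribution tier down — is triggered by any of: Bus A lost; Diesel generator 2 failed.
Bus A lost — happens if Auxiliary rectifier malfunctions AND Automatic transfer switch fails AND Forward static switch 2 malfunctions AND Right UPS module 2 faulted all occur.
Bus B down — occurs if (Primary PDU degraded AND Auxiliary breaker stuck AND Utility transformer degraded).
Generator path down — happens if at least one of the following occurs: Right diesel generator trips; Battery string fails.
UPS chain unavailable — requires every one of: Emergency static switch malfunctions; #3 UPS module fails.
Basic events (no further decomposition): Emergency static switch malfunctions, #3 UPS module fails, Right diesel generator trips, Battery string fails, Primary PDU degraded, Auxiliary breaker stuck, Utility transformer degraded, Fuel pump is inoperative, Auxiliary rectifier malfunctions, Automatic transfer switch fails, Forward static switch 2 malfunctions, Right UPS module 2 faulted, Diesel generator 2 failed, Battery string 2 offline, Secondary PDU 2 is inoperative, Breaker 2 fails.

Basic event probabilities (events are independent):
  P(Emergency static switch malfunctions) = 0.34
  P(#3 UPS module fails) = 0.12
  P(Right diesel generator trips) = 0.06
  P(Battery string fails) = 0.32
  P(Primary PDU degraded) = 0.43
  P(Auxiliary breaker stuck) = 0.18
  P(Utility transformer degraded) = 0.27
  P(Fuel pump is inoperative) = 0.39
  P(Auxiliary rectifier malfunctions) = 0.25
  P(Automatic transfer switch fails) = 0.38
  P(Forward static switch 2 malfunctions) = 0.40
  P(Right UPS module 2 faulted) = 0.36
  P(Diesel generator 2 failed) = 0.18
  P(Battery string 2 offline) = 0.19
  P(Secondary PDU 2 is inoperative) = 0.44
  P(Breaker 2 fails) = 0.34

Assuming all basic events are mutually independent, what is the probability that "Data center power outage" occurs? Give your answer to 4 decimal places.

0.2943

P(UPS chain unavailable) [AND] = 0.34 × 0.12 = 0.040800
P(Generator path down) [OR] = 1 − (1−0.06) × (1−0.32) = 0.360800
P(Bus B down) [AND] = 0.43 × 0.18 × 0.27 = 0.020898
P(Bus A lost) [AND] = 0.25 × 0.38 × 0.40 × 0.36 = 0.013680
P(Distribution tier down) [OR] = 1 − (1−0.013680) × (1−0.18) = 0.191218
P(Utility feed inoperative) [OR] = 1 − (1−0.39) × (1−0.191218) × (1−0.19) × (1−0.44) = 0.776213
P(UPS chain 2 unavailable) [OR] = 1 − (1−0.040800) × (1−0.360800) × (1−0.020898) × (1−0.776213) = 0.865659
P(Data center power outage) [AND] = 0.865659 × 0.34 = 0.294324
Rounded to 4 decimal places: P(Data center power outage) ≈ 0.2943.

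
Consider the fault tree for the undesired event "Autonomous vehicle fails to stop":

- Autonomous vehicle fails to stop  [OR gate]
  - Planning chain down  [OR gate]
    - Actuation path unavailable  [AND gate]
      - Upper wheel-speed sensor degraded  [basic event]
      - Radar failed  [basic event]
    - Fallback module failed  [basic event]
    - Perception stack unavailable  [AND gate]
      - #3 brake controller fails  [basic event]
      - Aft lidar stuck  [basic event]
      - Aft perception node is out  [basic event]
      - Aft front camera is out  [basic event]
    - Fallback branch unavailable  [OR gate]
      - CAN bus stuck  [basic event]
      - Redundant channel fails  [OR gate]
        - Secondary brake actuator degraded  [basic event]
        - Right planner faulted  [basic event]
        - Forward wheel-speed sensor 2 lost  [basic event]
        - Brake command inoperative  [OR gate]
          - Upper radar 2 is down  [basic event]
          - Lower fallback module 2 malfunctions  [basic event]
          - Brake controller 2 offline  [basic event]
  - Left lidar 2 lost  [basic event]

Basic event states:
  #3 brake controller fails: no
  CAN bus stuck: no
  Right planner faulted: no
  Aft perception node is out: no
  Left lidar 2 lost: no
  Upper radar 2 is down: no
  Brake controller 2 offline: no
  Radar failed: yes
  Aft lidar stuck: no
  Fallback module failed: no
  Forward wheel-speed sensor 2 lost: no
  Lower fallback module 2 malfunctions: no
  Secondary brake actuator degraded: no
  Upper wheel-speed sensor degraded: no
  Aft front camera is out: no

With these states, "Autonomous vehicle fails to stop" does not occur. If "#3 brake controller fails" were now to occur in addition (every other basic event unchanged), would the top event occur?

Counterfactual: set "#3 brake controller fails" to occurred.
Actuation path unavailable [AND]: Upper wheel-speed sensor degraded=not, Radar failed=occurs → not all inputs occur → does not occur.
Perception stack unavailable [AND]: #3 brake controller fails=occurs, Aft lidar stuck=not, Aft perception node is out=not, Aft front camera is out=not → not all inputs occur → does not occur.
Brake command inoperative [OR]: Upper radar 2 is down=not, Lower fallback module 2 malfunctions=not, Brake controller 2 offline=not → no input occurs → does not occur.
Redundant channel fails [OR]: Secondary brake actuator degraded=not, Right planner faulted=not, Forward wheel-speed sensor 2 lost=not, Brake command inoperative=not → no input occurs → does not occur.
Fallback branch unavailable [OR]: CAN bus stuck=not, Redundant channel fails=not → no input occurs → does not occur.
Planning chain down [OR]: Actuation path unavailable=not, Fallback module failed=not, Perception stack unavailable=not, Fallback branch unavailable=not → no input occurs → does not occur.
Autonomous vehicle fails to stop [OR]: Planning chain down=not, Left lidar 2 lost=not → no input occurs → does not occur.

No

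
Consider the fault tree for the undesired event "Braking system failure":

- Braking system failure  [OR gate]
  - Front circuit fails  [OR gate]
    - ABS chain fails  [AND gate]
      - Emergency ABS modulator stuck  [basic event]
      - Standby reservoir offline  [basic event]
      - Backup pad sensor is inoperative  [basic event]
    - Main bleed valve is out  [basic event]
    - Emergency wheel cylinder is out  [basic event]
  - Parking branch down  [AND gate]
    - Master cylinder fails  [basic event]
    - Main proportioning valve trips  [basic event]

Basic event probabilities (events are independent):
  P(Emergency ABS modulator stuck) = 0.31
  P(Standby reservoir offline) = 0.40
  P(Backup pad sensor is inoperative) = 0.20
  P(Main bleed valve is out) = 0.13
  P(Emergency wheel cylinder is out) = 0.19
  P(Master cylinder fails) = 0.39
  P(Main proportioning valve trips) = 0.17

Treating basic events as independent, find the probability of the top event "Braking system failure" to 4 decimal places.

P(ABS chain fails) [AND] = 0.31 × 0.40 × 0.20 = 0.024800
P(Front circuit fails) [OR] = 1 − (1−0.024800) × (1−0.13) × (1−0.19) = 0.312777
P(Parking branch down) [AND] = 0.39 × 0.17 = 0.066300
P(Braking system failure) [OR] = 1 − (1−0.312777) × (1−0.066300) = 0.358340
Rounded to 4 decimal places: P(Braking system failure) ≈ 0.3583.

0.3583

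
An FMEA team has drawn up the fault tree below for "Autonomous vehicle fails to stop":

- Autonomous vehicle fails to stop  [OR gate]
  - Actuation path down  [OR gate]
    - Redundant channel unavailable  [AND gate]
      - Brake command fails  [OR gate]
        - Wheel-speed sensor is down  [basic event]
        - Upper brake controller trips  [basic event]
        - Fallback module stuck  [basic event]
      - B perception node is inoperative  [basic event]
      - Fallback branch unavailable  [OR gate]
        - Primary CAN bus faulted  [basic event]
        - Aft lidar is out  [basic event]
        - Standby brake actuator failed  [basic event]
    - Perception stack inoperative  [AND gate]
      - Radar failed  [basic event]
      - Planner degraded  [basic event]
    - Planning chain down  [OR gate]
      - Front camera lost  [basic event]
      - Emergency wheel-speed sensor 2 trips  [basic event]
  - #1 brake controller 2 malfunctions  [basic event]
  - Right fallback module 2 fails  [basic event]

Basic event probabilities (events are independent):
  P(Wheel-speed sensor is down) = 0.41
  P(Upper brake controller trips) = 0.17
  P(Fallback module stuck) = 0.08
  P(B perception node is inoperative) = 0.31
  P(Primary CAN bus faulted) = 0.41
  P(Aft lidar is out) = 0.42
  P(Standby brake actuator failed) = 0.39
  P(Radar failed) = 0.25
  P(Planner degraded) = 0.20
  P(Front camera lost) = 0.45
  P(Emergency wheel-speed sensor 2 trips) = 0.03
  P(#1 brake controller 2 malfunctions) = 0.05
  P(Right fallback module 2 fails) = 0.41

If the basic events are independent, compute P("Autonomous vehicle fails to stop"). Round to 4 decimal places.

P(Brake command fails) [OR] = 1 − (1−0.41) × (1−0.17) × (1−0.08) = 0.549476
P(Fallback branch unavailable) [OR] = 1 − (1−0.41) × (1−0.42) × (1−0.39) = 0.791258
P(Redundant channel unavailable) [AND] = 0.549476 × 0.31 × 0.791258 = 0.134781
P(Perception stack inoperative) [AND] = 0.25 × 0.20 = 0.050000
P(Planning chain down) [OR] = 1 − (1−0.45) × (1−0.03) = 0.466500
P(Actuation path down) [OR] = 1 − (1−0.134781) × (1−0.050000) × (1−0.466500) = 0.561485
P(Autonomous vehicle fails to stop) [OR] = 1 − (1−0.561485) × (1−0.05) × (1−0.41) = 0.754212
Rounded to 4 decimal places: P(Autonomous vehicle fails to stop) ≈ 0.7542.

0.7542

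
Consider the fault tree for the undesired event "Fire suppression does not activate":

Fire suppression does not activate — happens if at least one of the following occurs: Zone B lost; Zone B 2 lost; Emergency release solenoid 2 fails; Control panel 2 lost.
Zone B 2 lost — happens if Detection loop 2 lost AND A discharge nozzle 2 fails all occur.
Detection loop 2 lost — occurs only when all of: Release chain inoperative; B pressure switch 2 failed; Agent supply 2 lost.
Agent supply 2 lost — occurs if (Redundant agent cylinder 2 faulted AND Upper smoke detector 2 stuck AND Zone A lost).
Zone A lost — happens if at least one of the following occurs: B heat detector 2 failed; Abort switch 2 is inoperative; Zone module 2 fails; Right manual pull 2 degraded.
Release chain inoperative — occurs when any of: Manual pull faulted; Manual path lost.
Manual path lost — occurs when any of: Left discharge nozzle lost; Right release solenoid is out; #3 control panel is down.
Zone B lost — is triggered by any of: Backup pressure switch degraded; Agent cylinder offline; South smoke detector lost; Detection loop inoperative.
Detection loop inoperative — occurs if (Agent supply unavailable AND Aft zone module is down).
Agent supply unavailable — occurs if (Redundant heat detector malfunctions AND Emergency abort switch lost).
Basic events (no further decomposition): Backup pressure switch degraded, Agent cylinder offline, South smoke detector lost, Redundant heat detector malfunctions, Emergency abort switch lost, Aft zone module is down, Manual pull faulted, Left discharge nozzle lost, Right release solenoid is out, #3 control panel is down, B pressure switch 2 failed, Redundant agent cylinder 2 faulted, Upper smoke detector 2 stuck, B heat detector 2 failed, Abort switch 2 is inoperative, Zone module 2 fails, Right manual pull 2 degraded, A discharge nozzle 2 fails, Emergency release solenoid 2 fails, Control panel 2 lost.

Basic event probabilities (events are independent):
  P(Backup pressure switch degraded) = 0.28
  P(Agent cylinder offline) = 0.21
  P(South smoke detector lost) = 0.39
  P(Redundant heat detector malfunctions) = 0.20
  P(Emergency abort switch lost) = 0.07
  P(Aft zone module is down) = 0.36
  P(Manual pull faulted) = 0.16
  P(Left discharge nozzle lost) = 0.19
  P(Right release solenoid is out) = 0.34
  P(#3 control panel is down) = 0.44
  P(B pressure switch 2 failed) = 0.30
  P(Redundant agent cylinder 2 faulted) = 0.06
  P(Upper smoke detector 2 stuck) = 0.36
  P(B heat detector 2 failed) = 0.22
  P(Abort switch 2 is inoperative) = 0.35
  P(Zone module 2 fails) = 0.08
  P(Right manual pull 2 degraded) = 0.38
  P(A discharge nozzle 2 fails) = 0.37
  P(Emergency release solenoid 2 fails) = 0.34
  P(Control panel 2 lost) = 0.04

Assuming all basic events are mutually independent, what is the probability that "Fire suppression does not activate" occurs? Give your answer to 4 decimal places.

0.7815

P(Agent supply unavailable) [AND] = 0.20 × 0.07 = 0.014000
P(Detection loop inoperative) [AND] = 0.014000 × 0.36 = 0.005040
P(Zone B lost) [OR] = 1 − (1−0.28) × (1−0.21) × (1−0.39) × (1−0.005040) = 0.654781
P(Manual path lost) [OR] = 1 − (1−0.19) × (1−0.34) × (1−0.44) = 0.700624
P(Release chain inoperative) [OR] = 1 − (1−0.16) × (1−0.700624) = 0.748524
P(Zone A lost) [OR] = 1 − (1−0.22) × (1−0.35) × (1−0.08) × (1−0.38) = 0.710807
P(Agent supply 2 lost) [AND] = 0.06 × 0.36 × 0.710807 = 0.015353
P(Detection loop 2 lost) [AND] = 0.748524 × 0.30 × 0.015353 = 0.003448
P(Zone B 2 lost) [AND] = 0.003448 × 0.37 = 0.001276
P(Fire suppression does not activate) [OR] = 1 − (1−0.654781) × (1−0.001276) × (1−0.34) × (1−0.04) = 0.781548
Rounded to 4 decimal places: P(Fire suppression does not activate) ≈ 0.7815.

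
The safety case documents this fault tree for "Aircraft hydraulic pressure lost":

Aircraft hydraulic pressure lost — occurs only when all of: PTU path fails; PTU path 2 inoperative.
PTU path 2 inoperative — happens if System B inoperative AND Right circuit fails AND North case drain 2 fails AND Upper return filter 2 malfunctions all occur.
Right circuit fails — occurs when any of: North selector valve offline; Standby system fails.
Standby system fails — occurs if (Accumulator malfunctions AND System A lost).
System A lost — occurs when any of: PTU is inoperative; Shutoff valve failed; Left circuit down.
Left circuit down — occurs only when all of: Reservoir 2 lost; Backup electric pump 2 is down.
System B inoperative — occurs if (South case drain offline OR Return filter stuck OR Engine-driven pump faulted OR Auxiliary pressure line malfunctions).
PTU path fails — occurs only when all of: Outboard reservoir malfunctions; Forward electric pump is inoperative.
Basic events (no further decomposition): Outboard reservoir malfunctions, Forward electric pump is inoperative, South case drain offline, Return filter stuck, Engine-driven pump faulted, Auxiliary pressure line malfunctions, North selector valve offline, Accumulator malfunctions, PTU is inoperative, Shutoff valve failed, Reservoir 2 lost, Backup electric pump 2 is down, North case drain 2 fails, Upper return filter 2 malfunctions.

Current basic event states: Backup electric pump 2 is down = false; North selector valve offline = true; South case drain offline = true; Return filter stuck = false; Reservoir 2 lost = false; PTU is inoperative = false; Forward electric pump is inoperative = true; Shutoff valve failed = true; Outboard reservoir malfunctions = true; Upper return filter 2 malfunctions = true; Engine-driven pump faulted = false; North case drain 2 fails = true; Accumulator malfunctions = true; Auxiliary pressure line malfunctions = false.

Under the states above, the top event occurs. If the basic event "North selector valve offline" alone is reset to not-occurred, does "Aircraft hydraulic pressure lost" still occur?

Yes

Counterfactual: set "North selector valve offline" to not occurred.
PTU path fails [AND]: Outboard reservoir malfunctions=occurs, Forward electric pump is inoperative=occurs → all inputs occur → occurs.
System B inoperative [OR]: South case drain offline=occurs, Return filter stuck=not, Engine-driven pump faulted=not, Auxiliary pressure line malfunctions=not → at least one input occurs → occurs.
Left circuit down [AND]: Reservoir 2 lost=not, Backup electric pump 2 is down=not → not all inputs occur → does not occur.
System A lost [OR]: PTU is inoperative=not, Shutoff valve failed=occurs, Left circuit down=not → at least one input occurs → occurs.
Standby system fails [AND]: Accumulator malfunctions=occurs, System A lost=occurs → all inputs occur → occurs.
Right circuit fails [OR]: North selector valve offline=not, Standby system fails=occurs → at least one input occurs → occurs.
PTU path 2 inoperative [AND]: System B inoperative=occurs, Right circuit fails=occurs, North case drain 2 fails=occurs, Upper return filter 2 malfunctions=occurs → all inputs occur → occurs.
Aircraft hydraulic pressure lost [AND]: PTU path fails=occurs, PTU path 2 inoperative=occurs → all inputs occur → occurs.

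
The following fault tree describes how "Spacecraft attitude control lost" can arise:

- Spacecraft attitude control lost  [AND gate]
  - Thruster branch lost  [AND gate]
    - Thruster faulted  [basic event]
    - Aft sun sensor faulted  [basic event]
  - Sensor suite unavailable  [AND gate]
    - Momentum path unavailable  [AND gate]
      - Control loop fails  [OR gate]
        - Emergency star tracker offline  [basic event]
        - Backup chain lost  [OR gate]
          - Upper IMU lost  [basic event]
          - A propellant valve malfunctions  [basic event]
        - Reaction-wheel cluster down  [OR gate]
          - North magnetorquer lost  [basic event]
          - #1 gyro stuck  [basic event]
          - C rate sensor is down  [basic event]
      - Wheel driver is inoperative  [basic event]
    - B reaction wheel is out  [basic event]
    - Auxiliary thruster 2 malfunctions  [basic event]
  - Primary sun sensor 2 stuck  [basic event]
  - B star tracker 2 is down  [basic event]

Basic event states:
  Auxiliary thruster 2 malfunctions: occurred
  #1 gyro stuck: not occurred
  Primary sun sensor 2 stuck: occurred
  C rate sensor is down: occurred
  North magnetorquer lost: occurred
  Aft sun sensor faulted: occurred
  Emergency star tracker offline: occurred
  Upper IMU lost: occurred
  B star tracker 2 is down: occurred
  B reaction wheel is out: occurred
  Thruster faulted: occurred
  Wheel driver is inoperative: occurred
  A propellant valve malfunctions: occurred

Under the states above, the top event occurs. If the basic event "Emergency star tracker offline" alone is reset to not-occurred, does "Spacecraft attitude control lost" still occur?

Yes

Counterfactual: set "Emergency star tracker offline" to not occurred.
Thruster branch lost [AND]: Thruster faulted=occurs, Aft sun sensor faulted=occurs → all inputs occur → occurs.
Backup chain lost [OR]: Upper IMU lost=occurs, A propellant valve malfunctions=occurs → at least one input occurs → occurs.
Reaction-wheel cluster down [OR]: North magnetorquer lost=occurs, #1 gyro stuck=not, C rate sensor is down=occurs → at least one input occurs → occurs.
Control loop fails [OR]: Emergency star tracker offline=not, Backup chain lost=occurs, Reaction-wheel cluster down=occurs → at least one input occurs → occurs.
Momentum path unavailable [AND]: Control loop fails=occurs, Wheel driver is inoperative=occurs → all inputs occur → occurs.
Sensor suite unavailable [AND]: Momentum path unavailable=occurs, B reaction wheel is out=occurs, Auxiliary thruster 2 malfunctions=occurs → all inputs occur → occurs.
Spacecraft attitude control lost [AND]: Thruster branch lost=occurs, Sensor suite unavailable=occurs, Primary sun sensor 2 stuck=occurs, B star tracker 2 is down=occurs → all inputs occur → occurs.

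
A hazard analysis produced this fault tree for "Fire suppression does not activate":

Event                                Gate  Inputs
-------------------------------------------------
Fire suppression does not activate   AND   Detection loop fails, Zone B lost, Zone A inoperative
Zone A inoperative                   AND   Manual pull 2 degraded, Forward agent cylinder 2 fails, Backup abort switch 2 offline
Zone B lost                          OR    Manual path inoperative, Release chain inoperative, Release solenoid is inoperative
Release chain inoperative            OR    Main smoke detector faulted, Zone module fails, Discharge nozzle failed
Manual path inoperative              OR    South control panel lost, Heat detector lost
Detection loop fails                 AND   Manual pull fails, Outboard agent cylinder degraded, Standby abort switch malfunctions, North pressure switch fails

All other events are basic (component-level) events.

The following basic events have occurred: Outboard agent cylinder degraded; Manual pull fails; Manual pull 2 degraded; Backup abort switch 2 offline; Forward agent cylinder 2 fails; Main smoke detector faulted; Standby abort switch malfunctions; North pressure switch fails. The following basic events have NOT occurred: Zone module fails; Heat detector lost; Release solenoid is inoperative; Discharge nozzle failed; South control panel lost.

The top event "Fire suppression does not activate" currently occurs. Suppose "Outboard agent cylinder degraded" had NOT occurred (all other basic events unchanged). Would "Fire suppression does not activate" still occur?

Counterfactual: set "Outboard agent cylinder degraded" to not occurred.
Detection loop fails [AND]: Manual pull fails=occurs, Outboard agent cylinder degraded=not, Standby abort switch malfunctions=occurs, North pressure switch fails=occurs → not all inputs occur → does not occur.
Manual path inoperative [OR]: South control panel lost=not, Heat detector lost=not → no input occurs → does not occur.
Release chain inoperative [OR]: Main smoke detector faulted=occurs, Zone module fails=not, Discharge nozzle failed=not → at least one input occurs → occurs.
Zone B lost [OR]: Manual path inoperative=not, Release chain inoperative=occurs, Release solenoid is inoperative=not → at least one input occurs → occurs.
Zone A inoperative [AND]: Manual pull 2 degraded=occurs, Forward agent cylinder 2 fails=occurs, Backup abort switch 2 offline=occurs → all inputs occur → occurs.
Fire suppression does not activate [AND]: Detection loop fails=not, Zone B lost=occurs, Zone A inoperative=occurs → not all inputs occur → does not occur.

No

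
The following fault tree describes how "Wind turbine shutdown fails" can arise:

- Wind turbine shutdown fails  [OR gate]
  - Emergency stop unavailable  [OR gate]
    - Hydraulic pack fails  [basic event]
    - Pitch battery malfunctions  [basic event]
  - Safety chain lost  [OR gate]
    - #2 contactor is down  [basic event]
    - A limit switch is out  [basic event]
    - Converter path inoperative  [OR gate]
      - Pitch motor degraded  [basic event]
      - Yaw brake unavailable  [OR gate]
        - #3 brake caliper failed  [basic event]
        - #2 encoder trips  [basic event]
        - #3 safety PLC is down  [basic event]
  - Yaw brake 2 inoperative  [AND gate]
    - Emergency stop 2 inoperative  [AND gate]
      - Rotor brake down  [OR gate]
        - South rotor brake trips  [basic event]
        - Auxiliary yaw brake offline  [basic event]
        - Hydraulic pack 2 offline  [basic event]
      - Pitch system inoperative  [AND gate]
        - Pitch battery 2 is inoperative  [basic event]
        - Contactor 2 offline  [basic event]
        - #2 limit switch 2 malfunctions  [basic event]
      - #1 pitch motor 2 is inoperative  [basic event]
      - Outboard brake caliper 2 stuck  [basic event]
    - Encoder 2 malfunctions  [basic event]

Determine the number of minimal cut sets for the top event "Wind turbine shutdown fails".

Emergency stop unavailable [OR]: union of children's cut sets → 2 cut set(s).
Yaw brake unavailable [OR]: union of children's cut sets → 3 cut set(s).
Converter path inoperative [OR]: union of children's cut sets → 4 cut set(s).
Safety chain lost [OR]: union of children's cut sets → 6 cut set(s).
Rotor brake down [OR]: union of children's cut sets → 3 cut set(s).
Pitch system inoperative [AND]: one cut set from each child combined → 1 × 1 × 1 = 1 cut set(s).
Emergency stop 2 inoperative [AND]: one cut set from each child combined → 3 × 1 × 1 × 1 = 3 cut set(s).
Yaw brake 2 inoperative [AND]: one cut set from each child combined → 3 × 1 = 3 cut set(s).
Wind turbine shutdown fails [OR]: union of children's cut sets → 11 cut set(s).

11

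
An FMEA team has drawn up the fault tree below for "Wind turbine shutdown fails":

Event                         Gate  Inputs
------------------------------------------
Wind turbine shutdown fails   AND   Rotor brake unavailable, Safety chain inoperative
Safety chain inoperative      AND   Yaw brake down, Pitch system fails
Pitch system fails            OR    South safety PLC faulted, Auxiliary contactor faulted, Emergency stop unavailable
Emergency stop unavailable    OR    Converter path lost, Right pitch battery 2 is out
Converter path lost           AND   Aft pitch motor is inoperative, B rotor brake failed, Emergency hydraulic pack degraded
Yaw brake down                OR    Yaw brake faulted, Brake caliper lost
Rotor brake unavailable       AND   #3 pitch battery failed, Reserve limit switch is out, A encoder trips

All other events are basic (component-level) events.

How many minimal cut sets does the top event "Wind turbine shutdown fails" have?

8

Rotor brake unavailable [AND]: one cut set from each child combined → 1 × 1 × 1 = 1 cut set(s).
Yaw brake down [OR]: union of children's cut sets → 2 cut set(s).
Converter path lost [AND]: one cut set from each child combined → 1 × 1 × 1 = 1 cut set(s).
Emergency stop unavailable [OR]: union of children's cut sets → 2 cut set(s).
Pitch system fails [OR]: union of children's cut sets → 4 cut set(s).
Safety chain inoperative [AND]: one cut set from each child combined → 2 × 4 = 8 cut set(s).
Wind turbine shutdown fails [AND]: one cut set from each child combined → 1 × 8 = 8 cut set(s).
Minimal cut sets: {#3 pitch battery failed, A encoder trips, Reserve limit switch is out, South safety PLC faulted, Yaw brake faulted}; {#3 pitch battery failed, A encoder trips, Auxiliary contactor faulted, Reserve limit switch is out, Yaw brake faulted}; {#3 pitch battery failed, A encoder trips, Aft pitch motor is inoperative, B rotor brake failed, Emergency hydraulic pack degraded, Reserve limit switch is out, Yaw brake faulted}; {#3 pitch battery failed, A encoder trips, Reserve limit switch is out, Right pitch battery 2 is out, Yaw brake faulted}; {#3 pitch battery failed, A encoder trips, Brake caliper lost, Reserve limit switch is out, South safety PLC faulted}; {#3 pitch battery failed, A encoder trips, Auxiliary contactor faulted, Brake caliper lost, Reserve limit switch is out}; {#3 pitch battery failed, A encoder trips, Aft pitch motor is inoperative, B rotor brake failed, Brake caliper lost, Emergency hydraulic pack degraded, Reserve limit switch is out}; {#3 pitch battery failed, A encoder trips, Brake caliper lost, Reserve limit switch is out, Right pitch battery 2 is out}.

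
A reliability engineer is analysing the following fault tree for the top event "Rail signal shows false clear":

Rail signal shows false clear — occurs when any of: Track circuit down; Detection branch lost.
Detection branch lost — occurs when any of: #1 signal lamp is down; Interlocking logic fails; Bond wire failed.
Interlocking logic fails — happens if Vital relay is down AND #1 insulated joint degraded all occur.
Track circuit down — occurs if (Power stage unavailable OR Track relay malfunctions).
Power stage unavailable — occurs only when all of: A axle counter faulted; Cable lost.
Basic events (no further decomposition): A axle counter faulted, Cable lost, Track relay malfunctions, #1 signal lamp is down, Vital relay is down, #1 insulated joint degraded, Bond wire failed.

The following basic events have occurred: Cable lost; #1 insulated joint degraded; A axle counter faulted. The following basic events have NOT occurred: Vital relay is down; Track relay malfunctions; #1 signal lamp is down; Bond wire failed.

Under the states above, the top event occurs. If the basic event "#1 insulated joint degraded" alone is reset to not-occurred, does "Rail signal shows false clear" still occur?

Yes

Counterfactual: set "#1 insulated joint degraded" to not occurred.
Power stage unavailable [AND]: A axle counter faulted=occurs, Cable lost=occurs → all inputs occur → occurs.
Track circuit down [OR]: Power stage unavailable=occurs, Track relay malfunctions=not → at least one input occurs → occurs.
Interlocking logic fails [AND]: Vital relay is down=not, #1 insulated joint degraded=not → not all inputs occur → does not occur.
Detection branch lost [OR]: #1 signal lamp is down=not, Interlocking logic fails=not, Bond wire failed=not → no input occurs → does not occur.
Rail signal shows false clear [OR]: Track circuit down=occurs, Detection branch lost=not → at least one input occurs → occurs.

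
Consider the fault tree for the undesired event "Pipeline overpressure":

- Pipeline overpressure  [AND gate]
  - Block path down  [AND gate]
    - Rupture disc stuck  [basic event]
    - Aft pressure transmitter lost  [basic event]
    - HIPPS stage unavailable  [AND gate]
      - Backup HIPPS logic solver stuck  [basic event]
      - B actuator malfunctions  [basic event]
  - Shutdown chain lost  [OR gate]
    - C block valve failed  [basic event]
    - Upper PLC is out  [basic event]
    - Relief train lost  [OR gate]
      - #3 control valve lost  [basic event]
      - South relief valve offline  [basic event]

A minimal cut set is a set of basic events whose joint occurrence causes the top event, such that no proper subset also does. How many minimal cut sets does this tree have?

4

HIPPS stage unavailable [AND]: one cut set from each child combined → 1 × 1 = 1 cut set(s).
Block path down [AND]: one cut set from each child combined → 1 × 1 × 1 = 1 cut set(s).
Relief train lost [OR]: union of children's cut sets → 2 cut set(s).
Shutdown chain lost [OR]: union of children's cut sets → 4 cut set(s).
Pipeline overpressure [AND]: one cut set from each child combined → 1 × 4 = 4 cut set(s).
Minimal cut sets: {Aft pressure transmitter lost, B actuator malfunctions, Backup HIPPS logic solver stuck, C block valve failed, Rupture disc stuck}; {Aft pressure transmitter lost, B actuator malfunctions, Backup HIPPS logic solver stuck, Rupture disc stuck, Upper PLC is out}; {#3 control valve lost, Aft pressure transmitter lost, B actuator malfunctions, Backup HIPPS logic solver stuck, Rupture disc stuck}; {Aft pressure transmitter lost, B actuator malfunctions, Backup HIPPS logic solver stuck, Rupture disc stuck, South relief valve offline}.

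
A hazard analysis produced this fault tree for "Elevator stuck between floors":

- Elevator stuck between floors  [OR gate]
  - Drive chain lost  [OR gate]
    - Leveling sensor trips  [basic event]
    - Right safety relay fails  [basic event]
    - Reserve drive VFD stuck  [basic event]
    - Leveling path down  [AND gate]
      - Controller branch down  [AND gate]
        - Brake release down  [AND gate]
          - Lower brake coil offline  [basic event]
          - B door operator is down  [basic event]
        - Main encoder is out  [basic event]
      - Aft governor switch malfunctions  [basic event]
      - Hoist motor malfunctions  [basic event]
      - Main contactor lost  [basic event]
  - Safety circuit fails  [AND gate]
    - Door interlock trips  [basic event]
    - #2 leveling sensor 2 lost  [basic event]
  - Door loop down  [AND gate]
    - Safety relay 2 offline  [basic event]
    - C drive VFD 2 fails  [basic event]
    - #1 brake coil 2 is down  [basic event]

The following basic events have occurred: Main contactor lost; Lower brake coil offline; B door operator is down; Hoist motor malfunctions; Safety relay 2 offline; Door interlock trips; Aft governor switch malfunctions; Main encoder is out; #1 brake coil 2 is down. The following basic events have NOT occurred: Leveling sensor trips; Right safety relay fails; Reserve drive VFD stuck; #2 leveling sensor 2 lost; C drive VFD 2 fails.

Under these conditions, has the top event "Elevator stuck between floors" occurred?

Brake release down [AND]: Lower brake coil offline=occurs, B door operator is down=occurs → all inputs occur → occurs.
Controller branch down [AND]: Brake release down=occurs, Main encoder is out=occurs → all inputs occur → occurs.
Leveling path down [AND]: Controller branch down=occurs, Aft governor switch malfunctions=occurs, Hoist motor malfunctions=occurs, Main contactor lost=occurs → all inputs occur → occurs.
Drive chain lost [OR]: Leveling sensor trips=not, Right safety relay fails=not, Reserve drive VFD stuck=not, Leveling path down=occurs → at least one input occurs → occurs.
Safety circuit fails [AND]: Door interlock trips=occurs, #2 leveling sensor 2 lost=not → not all inputs occur → does not occur.
Door loop down [AND]: Safety relay 2 offline=occurs, C drive VFD 2 fails=not, #1 brake coil 2 is down=occurs → not all inputs occur → does not occur.
Elevator stuck between floors [OR]: Drive chain lost=occurs, Safety circuit fails=not, Door loop down=not → at least one input occurs → occurs.

Yes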